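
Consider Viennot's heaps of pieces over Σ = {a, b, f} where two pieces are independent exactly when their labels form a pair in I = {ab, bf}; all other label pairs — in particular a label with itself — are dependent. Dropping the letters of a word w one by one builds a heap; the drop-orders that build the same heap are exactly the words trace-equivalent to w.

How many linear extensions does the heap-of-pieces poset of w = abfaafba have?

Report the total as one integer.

28

0(a) covers ∅
1(b) covers ∅
2(f) covers 0:a
3(a) covers 2:f
4(a) covers 3:a
5(f) covers 4:a
6(b) covers 1:b
7(a) covers 5:f
floor of heap: 0:a, 1:b
completions by unplaced set U, small U first (add the entries for U minus each lowest piece of U):
  |U|=1: {6}:1  {7}:1
  |U|=2: {1,6}:1  {5,7}:1  {6,7}:2
  |U|=3: {1,6,7}:3  {4,5,7}:1  {5,6,7}:3
  |U|=4: {1,5,6,7}:6  {3,4,5,7}:1  {4,5,6,7}:4
  |U|=5: {1,4,5,6,7}:10  {2,3,4,5,7}:1  {3,4,5,6,7}:5
  |U|=6: {0,2,3,4,5,7}:1  {1,3,4,5,6,7}:15  {2,3,4,5,6,7}:6
  start at 0(a): 21
  start at 1(b): 7
sum over floor = 28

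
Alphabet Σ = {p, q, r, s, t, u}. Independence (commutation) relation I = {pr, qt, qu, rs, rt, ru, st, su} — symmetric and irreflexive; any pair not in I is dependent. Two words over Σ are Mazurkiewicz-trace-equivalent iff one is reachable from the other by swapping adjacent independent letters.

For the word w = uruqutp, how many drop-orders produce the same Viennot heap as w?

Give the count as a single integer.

0(u) covers ∅
1(r) covers ∅
2(u) covers 0:u
3(q) covers 1:r
4(u) covers 2:u
5(t) covers 4:u
6(p) covers 3:q, 5:t
floor of heap: 0:u, 1:r
completions by unplaced set U, small U first (add the entries for U minus each lowest piece of U):
  |U|=1: {6}:1
  |U|=2: {3,6}:1  {5,6}:1
  |U|=3: {1,3,6}:1  {3,5,6}:2  {4,5,6}:1
  |U|=4: {1,3,5,6}:3  {2,4,5,6}:1  {3,4,5,6}:3
  |U|=5: {0,2,4,5,6}:1  {1,3,4,5,6}:6  {2,3,4,5,6}:4
  start at 0(u): 10
  start at 1(r): 5
sum over floor = 15

15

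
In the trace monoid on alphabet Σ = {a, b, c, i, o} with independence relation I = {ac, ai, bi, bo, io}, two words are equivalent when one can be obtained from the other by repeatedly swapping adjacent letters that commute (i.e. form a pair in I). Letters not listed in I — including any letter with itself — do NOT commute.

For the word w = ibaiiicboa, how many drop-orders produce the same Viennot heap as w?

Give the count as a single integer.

drop 0:i onto floor
drop 1:b onto floor
drop 2:a onto {1:b}
drop 3:i onto {0:i}
drop 4:i onto {3:i}
drop 5:i onto {4:i}
drop 6:c onto {1:b, 5:i}
drop 7:b onto {2:a, 6:c}
drop 8:o onto {2:a, 6:c}
drop 9:a onto {7:b, 8:o}
ground layer = {0:i, 1:b}
drop-orders for the pieces not yet dropped (sum over which currently-grounded one goes next):
  1 to go: {9} 1
  2 to go: {7,9} 1  {8,9} 1
  3 to go: {7,8,9} 2
  4 to go: {2,7,8,9} 2  {6,7,8,9} 2
  5 to go: {2,6,7,8,9} 4  {5,6,7,8,9} 2
  6 to go: {1,2,6,7,8,9} 4  {2,5,6,7,8,9} 6  {4,5,6,7,8,9} 2
  7 to go: {1,2,5,6,7,8,9} 10  {2,4,5,6,7,8,9} 8  {3,4,5,6,7,8,9} 2
  8 to go: {0,3,4,5,6,7,8,9} 2  {1,2,4,5,6,7,8,9} 18  {2,3,4,5,6,7,8,9} 10
  if 0:i drops first: 28 orders
  if 1:b drops first: 12 orders
heap linearizations: 40

40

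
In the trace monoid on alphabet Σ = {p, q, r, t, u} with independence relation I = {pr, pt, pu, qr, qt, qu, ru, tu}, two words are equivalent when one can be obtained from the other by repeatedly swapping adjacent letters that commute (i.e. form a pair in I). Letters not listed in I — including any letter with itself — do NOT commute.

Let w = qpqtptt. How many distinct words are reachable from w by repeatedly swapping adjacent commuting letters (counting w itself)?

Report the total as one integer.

piece 0:q — minimal
piece 1:p rests on {0:q}
piece 2:q rests on {1:p}
piece 3:t — minimal
piece 4:p rests on {2:q}
piece 5:t rests on {3:t}
piece 6:t rests on {5:t}
minimal pieces: {0:q, 3:t}
ways to finish when only these pieces remain (= sum over removing one remaining piece with nothing left below it):
  1 left: {4}→1  {6}→1
  2 left: {2,4}→1  {4,6}→2  {5,6}→1
  3 left: {1,2,4}→1  {2,4,6}→3  {3,5,6}→1  {4,5,6}→3
  4 left: {0,1,2,4}→1  {1,2,4,6}→4  {2,4,5,6}→6  {3,4,5,6}→4
  5 left: {0,1,2,4,6}→5  {1,2,4,5,6}→10  {2,3,4,5,6}→10
  placing 0:q first → 20 extensions
  placing 3:t first → 15 extensions
total linear extensions = 35

35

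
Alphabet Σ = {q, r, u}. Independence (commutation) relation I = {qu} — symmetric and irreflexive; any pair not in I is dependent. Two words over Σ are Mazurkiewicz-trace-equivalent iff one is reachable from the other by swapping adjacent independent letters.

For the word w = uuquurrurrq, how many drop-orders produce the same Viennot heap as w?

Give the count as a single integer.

#0=u has no predecessor
#1=u depends on [0:u]
#2=q has no predecessor
#3=u depends on [1:u]
#4=u depends on [3:u]
#5=r depends on [2:q, 4:u]
#6=r depends on [5:r]
#7=u depends on [6:r]
#8=r depends on [7:u]
#9=r depends on [8:r]
#10=q depends on [9:r]
sources: [0:u, 2:q]
N(rest) = Σ N(rest − s) over sources s of rest; N(one piece) = 1:
  size 1 → [10]=1
  size 2 → [9,10]=1
  size 3 → [8,9,10]=1
  size 4 → [7,8,9,10]=1
  size 5 → [6,7,8,9,10]=1
  size 6 → [5,6,7,8,9,10]=1
  size 7 → [2,5,6,7,8,9,10]=1  [4,5,6,7,8,9,10]=1
  size 8 → [2,4,5,6,7,8,9,10]=2  [3,4,5,6,7,8,9,10]=1
  size 9 → [1,3,4,5,6,7,8,9,10]=1  [2,3,4,5,6,7,8,9,10]=3
  first=0(u) contributes 4
  first=2(q) contributes 1
|[w]| = 5

5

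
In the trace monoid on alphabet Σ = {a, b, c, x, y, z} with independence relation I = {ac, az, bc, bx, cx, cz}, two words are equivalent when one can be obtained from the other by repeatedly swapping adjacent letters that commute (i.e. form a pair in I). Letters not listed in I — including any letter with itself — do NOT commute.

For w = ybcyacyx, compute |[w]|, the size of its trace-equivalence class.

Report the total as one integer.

4

drop 0:y onto floor
drop 1:b onto {0:y}
drop 2:c onto {0:y}
drop 3:y onto {1:b, 2:c}
drop 4:a onto {3:y}
drop 5:c onto {3:y}
drop 6:y onto {4:a, 5:c}
drop 7:x onto {6:y}
ground layer = {0:y}
drop-orders for the pieces not yet dropped (sum over which currently-grounded one goes next):
  1 to go: {7} 1
  2 to go: {6,7} 1
  3 to go: {4,6,7} 1  {5,6,7} 1
  4 to go: {4,5,6,7} 2
  5 to go: {3,4,5,6,7} 2
  6 to go: {1,3,4,5,6,7} 2  {2,3,4,5,6,7} 2
  if 0:y drops first: 4 orders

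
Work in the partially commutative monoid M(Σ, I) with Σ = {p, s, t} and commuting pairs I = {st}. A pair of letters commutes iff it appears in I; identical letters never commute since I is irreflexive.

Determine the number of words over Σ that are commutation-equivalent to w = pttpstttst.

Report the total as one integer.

15

0(p) covers ∅
1(t) covers 0:p
2(t) covers 1:t
3(p) covers 2:t
4(s) covers 3:p
5(t) covers 3:p
6(t) covers 5:t
7(t) covers 6:t
8(s) covers 4:s
9(t) covers 7:t
floor of heap: 0:p
completions by unplaced set U, small U first (add the entries for U minus each lowest piece of U):
  |U|=1: {8}:1  {9}:1
  |U|=2: {4,8}:1  {7,9}:1  {8,9}:2
  |U|=3: {4,8,9}:3  {6,7,9}:1  {7,8,9}:3
  |U|=4: {4,7,8,9}:6  {5,6,7,9}:1  {6,7,8,9}:4
  |U|=5: {4,6,7,8,9}:10  {5,6,7,8,9}:5
  |U|=6: {4,5,6,7,8,9}:15
  |U|=7: {3,4,5,6,7,8,9}:15
  |U|=8: {2,3,4,5,6,7,8,9}:15
  start at 0(p): 15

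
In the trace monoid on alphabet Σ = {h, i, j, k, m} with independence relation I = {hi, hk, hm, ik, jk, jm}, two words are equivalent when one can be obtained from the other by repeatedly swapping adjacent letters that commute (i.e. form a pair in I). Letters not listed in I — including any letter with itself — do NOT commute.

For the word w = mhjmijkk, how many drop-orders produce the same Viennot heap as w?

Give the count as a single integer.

53

drop 0:m onto floor
drop 1:h onto floor
drop 2:j onto {1:h}
drop 3:m onto {0:m}
drop 4:i onto {2:j, 3:m}
drop 5:j onto {4:i}
drop 6:k onto {3:m}
drop 7:k onto {6:k}
ground layer = {0:m, 1:h}
drop-orders for the pieces not yet dropped (sum over which currently-grounded one goes next):
  1 to go: {5} 1  {7} 1
  2 to go: {4,5} 1  {5,7} 2  {6,7} 1
  3 to go: {2,4,5} 1  {4,5,7} 3  {5,6,7} 3
  4 to go: {1,2,4,5} 1  {2,4,5,7} 4  {4,5,6,7} 6
  5 to go: {1,2,4,5,7} 5  {2,4,5,6,7} 10  {3,4,5,6,7} 6
  6 to go: {0,3,4,5,6,7} 6  {1,2,4,5,6,7} 15  {2,3,4,5,6,7} 16
  if 0:m drops first: 31 orders
  if 1:h drops first: 22 orders
heap linearizations: 53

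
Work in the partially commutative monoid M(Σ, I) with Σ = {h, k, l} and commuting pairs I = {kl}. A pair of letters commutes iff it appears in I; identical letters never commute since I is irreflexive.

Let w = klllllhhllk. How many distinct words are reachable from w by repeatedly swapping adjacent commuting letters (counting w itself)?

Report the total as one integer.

18

drop 0:k onto floor
drop 1:l onto floor
drop 2:l onto {1:l}
drop 3:l onto {2:l}
drop 4:l onto {3:l}
drop 5:l onto {4:l}
drop 6:h onto {0:k, 5:l}
drop 7:h onto {6:h}
drop 8:l onto {7:h}
drop 9:l onto {8:l}
drop 10:k onto {7:h}
ground layer = {0:k, 1:l}
drop-orders for the pieces not yet dropped (sum over which currently-grounded one goes next):
  1 to go: {9} 1  {10} 1
  2 to go: {8,9} 1  {9,10} 2
  3 to go: {8,9,10} 3
  4 to go: {7,8,9,10} 3
  5 to go: {6,7,8,9,10} 3
  6 to go: {0,6,7,8,9,10} 3  {5,6,7,8,9,10} 3
  7 to go: {0,5,6,7,8,9,10} 6  {4,5,6,7,8,9,10} 3
  8 to go: {0,4,5,6,7,8,9,10} 9  {3,4,5,6,7,8,9,10} 3
  9 to go: {0,3,4,5,6,7,8,9,10} 12  {2,3,4,5,6,7,8,9,10} 3
  if 0:k drops first: 3 orders
  if 1:l drops first: 15 orders
heap linearizations: 18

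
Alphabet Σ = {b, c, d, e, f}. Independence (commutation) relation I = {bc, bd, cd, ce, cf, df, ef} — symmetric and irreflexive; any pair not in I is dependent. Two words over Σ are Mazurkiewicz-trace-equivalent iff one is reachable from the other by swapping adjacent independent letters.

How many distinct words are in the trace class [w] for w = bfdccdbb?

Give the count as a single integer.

420

#0=b has no predecessor
#1=f depends on [0:b]
#2=d has no predecessor
#3=c has no predecessor
#4=c depends on [3:c]
#5=d depends on [2:d]
#6=b depends on [1:f]
#7=b depends on [6:b]
sources: [0:b, 2:d, 3:c]
N(rest) = Σ N(rest − s) over sources s of rest; N(one piece) = 1:
  size 1 → [4]=1  [5]=1  [7]=1
  size 2 → [2,5]=1  [3,4]=1  [4,5]=2  [4,7]=2  [5,7]=2  [6,7]=1
  size 3 → [1,6,7]=1  [2,4,5]=3  [2,5,7]=3  [3,4,5]=3  [3,4,7]=3  [4,5,7]=6  [4,6,7]=3  [5,6,7]=3
  size 4 → [0,1,6,7]=1  [1,4,6,7]=4  [1,5,6,7]=4  [2,3,4,5]=6  [2,4,5,7]=12  [2,5,6,7]=6  [3,4,5,7]=12  [3,4,6,7]=6  [4,5,6,7]=12
  size 5 → [0,1,4,6,7]=5  [0,1,5,6,7]=5  [1,2,5,6,7]=10  [1,3,4,6,7]=10  [1,4,5,6,7]=20  [2,3,4,5,7]=30  [2,4,5,6,7]=30  [3,4,5,6,7]=30
  size 6 → [0,1,2,5,6,7]=15  [0,1,3,4,6,7]=15  [0,1,4,5,6,7]=30  [1,2,4,5,6,7]=60  [1,3,4,5,6,7]=60  [2,3,4,5,6,7]=90
  first=0(b) contributes 210
  first=2(d) contributes 105
  first=3(c) contributes 105
|[w]| = 420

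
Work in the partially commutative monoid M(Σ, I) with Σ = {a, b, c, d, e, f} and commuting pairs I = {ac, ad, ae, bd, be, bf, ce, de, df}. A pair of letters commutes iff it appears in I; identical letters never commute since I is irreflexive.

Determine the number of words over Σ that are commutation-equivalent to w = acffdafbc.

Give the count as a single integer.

26

#0=a has no predecessor
#1=c has no predecessor
#2=f depends on [0:a, 1:c]
#3=f depends on [2:f]
#4=d depends on [1:c]
#5=a depends on [3:f]
#6=f depends on [5:a]
#7=b depends on [5:a]
#8=c depends on [4:d, 6:f, 7:b]
sources: [0:a, 1:c]
N(rest) = Σ N(rest − s) over sources s of rest; N(one piece) = 1:
  size 1 → [8]=1
  size 2 → [4,8]=1  [6,8]=1  [7,8]=1
  size 3 → [4,6,8]=2  [4,7,8]=2  [6,7,8]=2
  size 4 → [4,6,7,8]=6  [5,6,7,8]=2
  size 5 → [3,5,6,7,8]=2  [4,5,6,7,8]=8
  size 6 → [2,3,5,6,7,8]=2  [3,4,5,6,7,8]=10
  size 7 → [0,2,3,5,6,7,8]=2  [2,3,4,5,6,7,8]=12
  first=0(a) contributes 12
  first=1(c) contributes 14
|[w]| = 26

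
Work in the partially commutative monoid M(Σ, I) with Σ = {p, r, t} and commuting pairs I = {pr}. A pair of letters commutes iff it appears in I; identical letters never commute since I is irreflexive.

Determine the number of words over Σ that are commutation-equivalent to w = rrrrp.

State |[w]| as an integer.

5

drop 0:r onto floor
drop 1:r onto {0:r}
drop 2:r onto {1:r}
drop 3:r onto {2:r}
drop 4:p onto floor
ground layer = {0:r, 4:p}
drop-orders for the pieces not yet dropped (sum over which currently-grounded one goes next):
  1 to go: {3} 1  {4} 1
  2 to go: {2,3} 1  {3,4} 2
  3 to go: {1,2,3} 1  {2,3,4} 3
  if 0:r drops first: 4 orders
  if 4:p drops first: 1 orders
heap linearizations: 5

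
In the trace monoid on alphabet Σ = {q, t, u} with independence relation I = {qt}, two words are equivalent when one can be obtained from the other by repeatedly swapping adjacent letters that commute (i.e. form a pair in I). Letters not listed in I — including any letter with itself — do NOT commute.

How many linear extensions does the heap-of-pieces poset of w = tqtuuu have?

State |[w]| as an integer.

3

drop 0:t onto floor
drop 1:q onto floor
drop 2:t onto {0:t}
drop 3:u onto {1:q, 2:t}
drop 4:u onto {3:u}
drop 5:u onto {4:u}
ground layer = {0:t, 1:q}
drop-orders for the pieces not yet dropped (sum over which currently-grounded one goes next):
  1 to go: {5} 1
  2 to go: {4,5} 1
  3 to go: {3,4,5} 1
  4 to go: {1,3,4,5} 1  {2,3,4,5} 1
  if 0:t drops first: 2 orders
  if 1:q drops first: 1 orders
heap linearizations: 3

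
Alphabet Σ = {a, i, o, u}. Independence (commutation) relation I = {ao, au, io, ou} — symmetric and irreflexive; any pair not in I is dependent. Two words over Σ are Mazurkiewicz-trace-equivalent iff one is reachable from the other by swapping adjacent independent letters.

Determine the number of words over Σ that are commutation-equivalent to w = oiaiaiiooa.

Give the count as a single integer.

0(o) covers ∅
1(i) covers ∅
2(a) covers 1:i
3(i) covers 2:a
4(a) covers 3:i
5(i) covers 4:a
6(i) covers 5:i
7(o) covers 0:o
8(o) covers 7:o
9(a) covers 6:i
floor of heap: 0:o, 1:i
completions by unplaced set U, small U first (add the entries for U minus each lowest piece of U):
  |U|=1: {8}:1  {9}:1
  |U|=2: {6,9}:1  {7,8}:1  {8,9}:2
  |U|=3: {0,7,8}:1  {5,6,9}:1  {6,8,9}:3  {7,8,9}:3
  |U|=4: {0,7,8,9}:4  {4,5,6,9}:1  {5,6,8,9}:4  {6,7,8,9}:6
  |U|=5: {0,6,7,8,9}:10  {3,4,5,6,9}:1  {4,5,6,8,9}:5  {5,6,7,8,9}:10
  |U|=6: {0,5,6,7,8,9}:20  {2,3,4,5,6,9}:1  {3,4,5,6,8,9}:6  {4,5,6,7,8,9}:15
  |U|=7: {0,4,5,6,7,8,9}:35  {1,2,3,4,5,6,9}:1  {2,3,4,5,6,8,9}:7  {3,4,5,6,7,8,9}:21
  |U|=8: {0,3,4,5,6,7,8,9}:56  {1,2,3,4,5,6,8,9}:8  {2,3,4,5,6,7,8,9}:28
  start at 0(o): 36
  start at 1(i): 84
sum over floor = 120

120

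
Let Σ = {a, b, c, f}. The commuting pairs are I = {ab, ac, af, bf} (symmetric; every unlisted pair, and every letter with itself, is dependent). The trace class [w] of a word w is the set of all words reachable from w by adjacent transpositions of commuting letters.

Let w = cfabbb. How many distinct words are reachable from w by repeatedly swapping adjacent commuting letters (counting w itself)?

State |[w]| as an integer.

24

#0=c has no predecessor
#1=f depends on [0:c]
#2=a has no predecessor
#3=b depends on [0:c]
#4=b depends on [3:b]
#5=b depends on [4:b]
sources: [0:c, 2:a]
N(rest) = Σ N(rest − s) over sources s of rest; N(one piece) = 1:
  size 1 → [1]=1  [2]=1  [5]=1
  size 2 → [1,2]=2  [1,5]=2  [2,5]=2  [4,5]=1
  size 3 → [1,2,5]=6  [1,4,5]=3  [2,4,5]=3  [3,4,5]=1
  size 4 → [1,2,4,5]=12  [1,3,4,5]=4  [2,3,4,5]=4
  first=0(c) contributes 20
  first=2(a) contributes 4
|[w]| = 24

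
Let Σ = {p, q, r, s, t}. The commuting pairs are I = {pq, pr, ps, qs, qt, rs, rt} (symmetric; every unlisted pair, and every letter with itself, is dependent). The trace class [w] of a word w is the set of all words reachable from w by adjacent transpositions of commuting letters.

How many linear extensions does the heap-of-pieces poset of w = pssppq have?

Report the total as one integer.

piece 0:p — minimal
piece 1:s — minimal
piece 2:s rests on {1:s}
piece 3:p rests on {0:p}
piece 4:p rests on {3:p}
piece 5:q — minimal
minimal pieces: {0:p, 1:s, 5:q}
ways to finish when only these pieces remain (= sum over removing one remaining piece with nothing left below it):
  1 left: {2}→1  {4}→1  {5}→1
  2 left: {1,2}→1  {2,4}→2  {2,5}→2  {3,4}→1  {4,5}→2
  3 left: {0,3,4}→1  {1,2,4}→3  {1,2,5}→3  {2,3,4}→3  {2,4,5}→6  {3,4,5}→3
  4 left: {0,2,3,4}→4  {0,3,4,5}→4  {1,2,3,4}→6  {1,2,4,5}→12  {2,3,4,5}→12
  placing 0:p first → 30 extensions
  placing 1:s first → 20 extensions
  placing 5:q first → 10 extensions
total linear extensions = 60

60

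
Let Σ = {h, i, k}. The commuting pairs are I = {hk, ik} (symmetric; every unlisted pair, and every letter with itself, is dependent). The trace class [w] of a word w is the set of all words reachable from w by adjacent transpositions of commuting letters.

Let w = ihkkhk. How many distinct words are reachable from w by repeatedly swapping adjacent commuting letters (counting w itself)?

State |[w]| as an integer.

#0=i has no predecessor
#1=h depends on [0:i]
#2=k has no predecessor
#3=k depends on [2:k]
#4=h depends on [1:h]
#5=k depends on [3:k]
sources: [0:i, 2:k]
N(rest) = Σ N(rest − s) over sources s of rest; N(one piece) = 1:
  size 1 → [4]=1  [5]=1
  size 2 → [1,4]=1  [3,5]=1  [4,5]=2
  size 3 → [0,1,4]=1  [1,4,5]=3  [2,3,5]=1  [3,4,5]=3
  size 4 → [0,1,4,5]=4  [1,3,4,5]=6  [2,3,4,5]=4
  first=0(i) contributes 10
  first=2(k) contributes 10
|[w]| = 20

20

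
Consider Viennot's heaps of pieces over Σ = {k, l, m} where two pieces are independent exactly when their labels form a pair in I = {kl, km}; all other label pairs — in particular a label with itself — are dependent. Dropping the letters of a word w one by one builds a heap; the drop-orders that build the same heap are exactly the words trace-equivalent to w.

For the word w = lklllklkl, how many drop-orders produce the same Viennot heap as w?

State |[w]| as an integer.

0(l) covers ∅
1(k) covers ∅
2(l) covers 0:l
3(l) covers 2:l
4(l) covers 3:l
5(k) covers 1:k
6(l) covers 4:l
7(k) covers 5:k
8(l) covers 6:l
floor of heap: 0:l, 1:k
completions by unplaced set U, small U first (add the entries for U minus each lowest piece of U):
  |U|=1: {7}:1  {8}:1
  |U|=2: {5,7}:1  {6,8}:1  {7,8}:2
  |U|=3: {1,5,7}:1  {4,6,8}:1  {5,7,8}:3  {6,7,8}:3
  |U|=4: {1,5,7,8}:4  {3,4,6,8}:1  {4,6,7,8}:4  {5,6,7,8}:6
  |U|=5: {1,5,6,7,8}:10  {2,3,4,6,8}:1  {3,4,6,7,8}:5  {4,5,6,7,8}:10
  |U|=6: {0,2,3,4,6,8}:1  {1,4,5,6,7,8}:20  {2,3,4,6,7,8}:6  {3,4,5,6,7,8}:15
  |U|=7: {0,2,3,4,6,7,8}:7  {1,3,4,5,6,7,8}:35  {2,3,4,5,6,7,8}:21
  start at 0(l): 56
  start at 1(k): 28
sum over floor = 84

84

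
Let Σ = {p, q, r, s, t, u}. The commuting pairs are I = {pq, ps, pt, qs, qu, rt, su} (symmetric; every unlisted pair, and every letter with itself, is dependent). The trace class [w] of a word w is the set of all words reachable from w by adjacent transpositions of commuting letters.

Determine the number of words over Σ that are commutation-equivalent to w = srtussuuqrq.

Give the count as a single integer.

#0=s has no predecessor
#1=r depends on [0:s]
#2=t depends on [0:s]
#3=u depends on [1:r, 2:t]
#4=s depends on [1:r, 2:t]
#5=s depends on [4:s]
#6=u depends on [3:u]
#7=u depends on [6:u]
#8=q depends on [1:r, 2:t]
#9=r depends on [5:s, 7:u, 8:q]
#10=q depends on [9:r]
sources: [0:s]
N(rest) = Σ N(rest − s) over sources s of rest; N(one piece) = 1:
  size 1 → [10]=1
  size 2 → [9,10]=1
  size 3 → [5,9,10]=1  [7,9,10]=1  [8,9,10]=1
  size 4 → [4,5,9,10]=1  [5,7,9,10]=2  [5,8,9,10]=2  [6,7,9,10]=1  [7,8,9,10]=2
  size 5 → [3,6,7,9,10]=1  [4,5,7,9,10]=3  [4,5,8,9,10]=3  [5,6,7,9,10]=3  [5,7,8,9,10]=6  [6,7,8,9,10]=3
  size 6 → [3,5,6,7,9,10]=4  [3,6,7,8,9,10]=4  [4,5,6,7,9,10]=6  [4,5,7,8,9,10]=12  [5,6,7,8,9,10]=12
  size 7 → [3,4,5,6,7,9,10]=10  [3,5,6,7,8,9,10]=20  [4,5,6,7,8,9,10]=30
  size 8 → [3,4,5,6,7,8,9,10]=60
  size 9 → [1,3,4,5,6,7,8,9,10]=60  [2,3,4,5,6,7,8,9,10]=60
  first=0(s) contributes 120

120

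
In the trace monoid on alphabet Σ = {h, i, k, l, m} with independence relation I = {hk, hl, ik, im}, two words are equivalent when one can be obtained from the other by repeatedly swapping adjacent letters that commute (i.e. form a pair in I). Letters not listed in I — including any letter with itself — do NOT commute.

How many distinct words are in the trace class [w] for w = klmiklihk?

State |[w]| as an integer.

9

0(k) covers ∅
1(l) covers 0:k
2(m) covers 1:l
3(i) covers 1:l
4(k) covers 2:m
5(l) covers 3:i, 4:k
6(i) covers 5:l
7(h) covers 6:i
8(k) covers 5:l
floor of heap: 0:k
completions by unplaced set U, small U first (add the entries for U minus each lowest piece of U):
  |U|=1: {7}:1  {8}:1
  |U|=2: {6,7}:1  {7,8}:2
  |U|=3: {6,7,8}:3
  |U|=4: {5,6,7,8}:3
  |U|=5: {3,5,6,7,8}:3  {4,5,6,7,8}:3
  |U|=6: {2,4,5,6,7,8}:3  {3,4,5,6,7,8}:6
  |U|=7: {2,3,4,5,6,7,8}:9
  start at 0(k): 9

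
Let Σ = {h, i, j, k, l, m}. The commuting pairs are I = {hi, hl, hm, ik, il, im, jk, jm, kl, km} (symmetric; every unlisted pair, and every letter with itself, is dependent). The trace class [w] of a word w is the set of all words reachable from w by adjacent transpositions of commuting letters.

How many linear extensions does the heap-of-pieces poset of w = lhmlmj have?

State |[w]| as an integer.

#0=l has no predecessor
#1=h has no predecessor
#2=m depends on [0:l]
#3=l depends on [2:m]
#4=m depends on [3:l]
#5=j depends on [1:h, 3:l]
sources: [0:l, 1:h]
N(rest) = Σ N(rest − s) over sources s of rest; N(one piece) = 1:
  size 1 → [4]=1  [5]=1
  size 2 → [1,5]=1  [4,5]=2
  size 3 → [1,4,5]=3  [3,4,5]=2
  size 4 → [1,3,4,5]=5  [2,3,4,5]=2
  first=0(l) contributes 7
  first=1(h) contributes 2
|[w]| = 9

9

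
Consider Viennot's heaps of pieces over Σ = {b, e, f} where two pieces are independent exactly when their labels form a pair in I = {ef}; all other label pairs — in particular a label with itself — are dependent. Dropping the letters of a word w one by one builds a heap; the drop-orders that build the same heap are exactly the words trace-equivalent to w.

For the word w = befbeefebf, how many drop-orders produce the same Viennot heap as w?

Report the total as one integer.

0(b) covers ∅
1(e) covers 0:b
2(f) covers 0:b
3(b) covers 1:e, 2:f
4(e) covers 3:b
5(e) covers 4:e
6(f) covers 3:b
7(e) covers 5:e
8(b) covers 6:f, 7:e
9(f) covers 8:b
floor of heap: 0:b
completions by unplaced set U, small U first (add the entries for U minus each lowest piece of U):
  |U|=1: {9}:1
  |U|=2: {8,9}:1
  |U|=3: {6,8,9}:1  {7,8,9}:1
  |U|=4: {5,7,8,9}:1  {6,7,8,9}:2
  |U|=5: {4,5,7,8,9}:1  {5,6,7,8,9}:3
  |U|=6: {4,5,6,7,8,9}:4
  |U|=7: {3,4,5,6,7,8,9}:4
  |U|=8: {1,3,4,5,6,7,8,9}:4  {2,3,4,5,6,7,8,9}:4
  start at 0(b): 8

8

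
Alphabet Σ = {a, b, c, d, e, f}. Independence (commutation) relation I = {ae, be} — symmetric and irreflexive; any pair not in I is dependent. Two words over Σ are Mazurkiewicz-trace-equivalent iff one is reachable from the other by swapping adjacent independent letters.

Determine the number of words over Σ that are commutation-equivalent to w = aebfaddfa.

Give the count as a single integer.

3

piece 0:a — minimal
piece 1:e — minimal
piece 2:b rests on {0:a}
piece 3:f rests on {1:e, 2:b}
piece 4:a rests on {3:f}
piece 5:d rests on {4:a}
piece 6:d rests on {5:d}
piece 7:f rests on {6:d}
piece 8:a rests on {7:f}
minimal pieces: {0:a, 1:e}
ways to finish when only these pieces remain (= sum over removing one remaining piece with nothing left below it):
  1 left: {8}→1
  2 left: {7,8}→1
  3 left: {6,7,8}→1
  4 left: {5,6,7,8}→1
  5 left: {4,5,6,7,8}→1
  6 left: {3,4,5,6,7,8}→1
  7 left: {1,3,4,5,6,7,8}→1  {2,3,4,5,6,7,8}→1
  placing 0:a first → 2 extensions
  placing 1:e first → 1 extensions
total linear extensions = 3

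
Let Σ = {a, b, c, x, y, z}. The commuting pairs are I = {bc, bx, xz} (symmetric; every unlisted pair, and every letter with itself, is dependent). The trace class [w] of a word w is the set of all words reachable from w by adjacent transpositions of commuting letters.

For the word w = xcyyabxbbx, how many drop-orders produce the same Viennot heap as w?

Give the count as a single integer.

10

0(x) covers ∅
1(c) covers 0:x
2(y) covers 1:c
3(y) covers 2:y
4(a) covers 3:y
5(b) covers 4:a
6(x) covers 4:a
7(b) covers 5:b
8(b) covers 7:b
9(x) covers 6:x
floor of heap: 0:x
completions by unplaced set U, small U first (add the entries for U minus each lowest piece of U):
  |U|=1: {8}:1  {9}:1
  |U|=2: {6,9}:1  {7,8}:1  {8,9}:2
  |U|=3: {5,7,8}:1  {6,8,9}:3  {7,8,9}:3
  |U|=4: {5,7,8,9}:4  {6,7,8,9}:6
  |U|=5: {5,6,7,8,9}:10
  |U|=6: {4,5,6,7,8,9}:10
  |U|=7: {3,4,5,6,7,8,9}:10
  |U|=8: {2,3,4,5,6,7,8,9}:10
  start at 0(x): 10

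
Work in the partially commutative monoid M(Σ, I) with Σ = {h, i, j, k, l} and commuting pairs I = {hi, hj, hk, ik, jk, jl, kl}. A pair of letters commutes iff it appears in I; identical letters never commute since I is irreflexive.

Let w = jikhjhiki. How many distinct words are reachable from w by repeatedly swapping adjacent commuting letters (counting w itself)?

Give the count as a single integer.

0(j) covers ∅
1(i) covers 0:j
2(k) covers ∅
3(h) covers ∅
4(j) covers 1:i
5(h) covers 3:h
6(i) covers 4:j
7(k) covers 2:k
8(i) covers 6:i
floor of heap: 0:j, 2:k, 3:h
completions by unplaced set U, small U first (add the entries for U minus each lowest piece of U):
  |U|=1: {5}:1  {7}:1  {8}:1
  |U|=2: {2,7}:1  {3,5}:1  {5,7}:2  {5,8}:2  {6,8}:1  {7,8}:2
  |U|=3: {2,5,7}:3  {2,7,8}:3  {3,5,7}:3  {3,5,8}:3  {4,6,8}:1  {5,6,8}:3  {5,7,8}:6  {6,7,8}:3
  |U|=4: {1,4,6,8}:1  {2,3,5,7}:6  {2,5,7,8}:12  {2,6,7,8}:6  {3,5,6,8}:6  {3,5,7,8}:12  {4,5,6,8}:4  {4,6,7,8}:4  {5,6,7,8}:12
  |U|=5: {0,1,4,6,8}:1  {1,4,5,6,8}:5  {1,4,6,7,8}:5  {2,3,5,7,8}:30  {2,4,6,7,8}:10  {2,5,6,7,8}:30  {3,4,5,6,8}:10  {3,5,6,7,8}:30  {4,5,6,7,8}:20
  |U|=6: {0,1,4,5,6,8}:6  {0,1,4,6,7,8}:6  {1,2,4,6,7,8}:15  {1,3,4,5,6,8}:15  {1,4,5,6,7,8}:30  {2,3,5,6,7,8}:90  {2,4,5,6,7,8}:60  {3,4,5,6,7,8}:60
  |U|=7: {0,1,2,4,6,7,8}:21  {0,1,3,4,5,6,8}:21  {0,1,4,5,6,7,8}:42  {1,2,4,5,6,7,8}:105  {1,3,4,5,6,7,8}:105  {2,3,4,5,6,7,8}:210
  start at 0(j): 420
  start at 2(k): 168
  start at 3(h): 168
sum over floor = 756

756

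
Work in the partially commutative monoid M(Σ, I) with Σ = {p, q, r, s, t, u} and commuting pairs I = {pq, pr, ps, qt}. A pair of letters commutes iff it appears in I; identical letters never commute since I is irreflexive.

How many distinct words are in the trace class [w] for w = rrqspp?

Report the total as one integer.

piece 0:r — minimal
piece 1:r rests on {0:r}
piece 2:q rests on {1:r}
piece 3:s rests on {2:q}
piece 4:p — minimal
piece 5:p rests on {4:p}
minimal pieces: {0:r, 4:p}
ways to finish when only these pieces remain (= sum over removing one remaining piece with nothing left below it):
  1 left: {3}→1  {5}→1
  2 left: {2,3}→1  {3,5}→2  {4,5}→1
  3 left: {1,2,3}→1  {2,3,5}→3  {3,4,5}→3
  4 left: {0,1,2,3}→1  {1,2,3,5}→4  {2,3,4,5}→6
  placing 0:r first → 10 extensions
  placing 4:p first → 5 extensions
total linear extensions = 15

15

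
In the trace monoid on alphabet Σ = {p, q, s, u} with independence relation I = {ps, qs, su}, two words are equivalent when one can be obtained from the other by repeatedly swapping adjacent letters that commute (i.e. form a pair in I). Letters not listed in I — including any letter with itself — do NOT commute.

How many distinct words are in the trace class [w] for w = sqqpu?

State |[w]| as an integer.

5

piece 0:s — minimal
piece 1:q — minimal
piece 2:q rests on {1:q}
piece 3:p rests on {2:q}
piece 4:u rests on {3:p}
minimal pieces: {0:s, 1:q}
ways to finish when only these pieces remain (= sum over removing one remaining piece with nothing left below it):
  1 left: {0}→1  {4}→1
  2 left: {0,4}→2  {3,4}→1
  3 left: {0,3,4}→3  {2,3,4}→1
  placing 0:s first → 1 extensions
  placing 1:q first → 4 extensions
total linear extensions = 5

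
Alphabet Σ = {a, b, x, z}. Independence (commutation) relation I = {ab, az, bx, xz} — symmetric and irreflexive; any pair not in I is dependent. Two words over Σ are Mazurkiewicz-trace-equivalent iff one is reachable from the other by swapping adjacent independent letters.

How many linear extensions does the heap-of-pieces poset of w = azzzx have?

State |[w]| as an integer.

#0=a has no predecessor
#1=z has no predecessor
#2=z depends on [1:z]
#3=z depends on [2:z]
#4=x depends on [0:a]
sources: [0:a, 1:z]
N(rest) = Σ N(rest − s) over sources s of rest; N(one piece) = 1:
  size 1 → [3]=1  [4]=1
  size 2 → [0,4]=1  [2,3]=1  [3,4]=2
  size 3 → [0,3,4]=3  [1,2,3]=1  [2,3,4]=3
  first=0(a) contributes 4
  first=1(z) contributes 6
|[w]| = 10

10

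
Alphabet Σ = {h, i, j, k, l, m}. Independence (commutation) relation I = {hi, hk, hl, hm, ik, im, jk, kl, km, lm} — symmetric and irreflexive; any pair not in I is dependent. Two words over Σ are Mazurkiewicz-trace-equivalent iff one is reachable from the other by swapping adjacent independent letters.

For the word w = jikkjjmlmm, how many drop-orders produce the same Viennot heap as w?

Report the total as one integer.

180

0(j) covers ∅
1(i) covers 0:j
2(k) covers ∅
3(k) covers 2:k
4(j) covers 1:i
5(j) covers 4:j
6(m) covers 5:j
7(l) covers 5:j
8(m) covers 6:m
9(m) covers 8:m
floor of heap: 0:j, 2:k
completions by unplaced set U, small U first (add the entries for U minus each lowest piece of U):
  |U|=1: {3}:1  {7}:1  {9}:1
  |U|=2: {2,3}:1  {3,7}:2  {3,9}:2  {7,9}:2  {8,9}:1
  |U|=3: {2,3,7}:3  {2,3,9}:3  {3,7,9}:6  {3,8,9}:3  {6,8,9}:1  {7,8,9}:3
  |U|=4: {2,3,7,9}:12  {2,3,8,9}:6  {3,6,8,9}:4  {3,7,8,9}:12  {6,7,8,9}:4
  |U|=5: {2,3,6,8,9}:10  {2,3,7,8,9}:30  {3,6,7,8,9}:20  {5,6,7,8,9}:4
  |U|=6: {2,3,6,7,8,9}:60  {3,5,6,7,8,9}:24  {4,5,6,7,8,9}:4
  |U|=7: {1,4,5,6,7,8,9}:4  {2,3,5,6,7,8,9}:84  {3,4,5,6,7,8,9}:28
  |U|=8: {0,1,4,5,6,7,8,9}:4  {1,3,4,5,6,7,8,9}:32  {2,3,4,5,6,7,8,9}:112
  start at 0(j): 144
  start at 2(k): 36
sum over floor = 180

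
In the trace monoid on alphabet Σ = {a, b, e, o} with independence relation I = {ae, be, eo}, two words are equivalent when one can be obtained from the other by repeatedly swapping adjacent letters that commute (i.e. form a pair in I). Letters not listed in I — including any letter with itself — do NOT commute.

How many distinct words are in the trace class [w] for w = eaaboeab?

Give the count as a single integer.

0(e) covers ∅
1(a) covers ∅
2(a) covers 1:a
3(b) covers 2:a
4(o) covers 3:b
5(e) covers 0:e
6(a) covers 4:o
7(b) covers 6:a
floor of heap: 0:e, 1:a
completions by unplaced set U, small U first (add the entries for U minus each lowest piece of U):
  |U|=1: {5}:1  {7}:1
  |U|=2: {0,5}:1  {5,7}:2  {6,7}:1
  |U|=3: {0,5,7}:3  {4,6,7}:1  {5,6,7}:3
  |U|=4: {0,5,6,7}:6  {3,4,6,7}:1  {4,5,6,7}:4
  |U|=5: {0,4,5,6,7}:10  {2,3,4,6,7}:1  {3,4,5,6,7}:5
  |U|=6: {0,3,4,5,6,7}:15  {1,2,3,4,6,7}:1  {2,3,4,5,6,7}:6
  start at 0(e): 7
  start at 1(a): 21
sum over floor = 28

28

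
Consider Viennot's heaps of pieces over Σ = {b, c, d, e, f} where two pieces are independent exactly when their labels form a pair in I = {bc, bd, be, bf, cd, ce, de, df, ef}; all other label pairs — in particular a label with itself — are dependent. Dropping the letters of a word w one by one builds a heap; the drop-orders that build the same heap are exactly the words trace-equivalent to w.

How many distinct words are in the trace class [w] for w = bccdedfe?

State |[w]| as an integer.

1680

0(b) covers ∅
1(c) covers ∅
2(c) covers 1:c
3(d) covers ∅
4(e) covers ∅
5(d) covers 3:d
6(f) covers 2:c
7(e) covers 4:e
floor of heap: 0:b, 1:c, 3:d, 4:e
completions by unplaced set U, small U first (add the entries for U minus each lowest piece of U):
  |U|=1: {0}:1  {5}:1  {6}:1  {7}:1
  |U|=2: {0,5}:2  {0,6}:2  {0,7}:2  {2,6}:1  {3,5}:1  {4,7}:1  {5,6}:2  {5,7}:2  {6,7}:2
  |U|=3: {0,2,6}:3  {0,3,5}:3  {0,4,7}:3  {0,5,6}:6  {0,5,7}:6  {0,6,7}:6  {1,2,6}:1  {2,5,6}:3  {2,6,7}:3  {3,5,6}:3  {3,5,7}:3  {4,5,7}:3  {4,6,7}:3  {5,6,7}:6
  |U|=4: {0,1,2,6}:4  {0,2,5,6}:12  {0,2,6,7}:12  {0,3,5,6}:12  {0,3,5,7}:12  {0,4,5,7}:12  {0,4,6,7}:12  {0,5,6,7}:24  {1,2,5,6}:4  {1,2,6,7}:4  {2,3,5,6}:6  {2,4,6,7}:6  {2,5,6,7}:12  {3,4,5,7}:6  {3,5,6,7}:12  {4,5,6,7}:12
  |U|=5: {0,1,2,5,6}:20  {0,1,2,6,7}:20  {0,2,3,5,6}:30  {0,2,4,6,7}:30  {0,2,5,6,7}:60  {0,3,4,5,7}:30  {0,3,5,6,7}:60  {0,4,5,6,7}:60  {1,2,3,5,6}:10  {1,2,4,6,7}:10  {1,2,5,6,7}:20  {2,3,5,6,7}:30  {2,4,5,6,7}:30  {3,4,5,6,7}:30
  |U|=6: {0,1,2,3,5,6}:60  {0,1,2,4,6,7}:60  {0,1,2,5,6,7}:120  {0,2,3,5,6,7}:180  {0,2,4,5,6,7}:180  {0,3,4,5,6,7}:180  {1,2,3,5,6,7}:60  {1,2,4,5,6,7}:60  {2,3,4,5,6,7}:90
  start at 0(b): 210
  start at 1(c): 630
  start at 3(d): 420
  start at 4(e): 420
sum over floor = 1680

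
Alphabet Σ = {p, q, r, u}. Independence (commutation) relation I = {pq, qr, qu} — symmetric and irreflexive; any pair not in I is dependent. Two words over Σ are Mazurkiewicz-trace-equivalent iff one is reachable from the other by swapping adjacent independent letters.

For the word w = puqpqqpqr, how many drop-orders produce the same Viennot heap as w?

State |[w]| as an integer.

piece 0:p — minimal
piece 1:u rests on {0:p}
piece 2:q — minimal
piece 3:p rests on {1:u}
piece 4:q rests on {2:q}
piece 5:q rests on {4:q}
piece 6:p rests on {3:p}
piece 7:q rests on {5:q}
piece 8:r rests on {6:p}
minimal pieces: {0:p, 2:q}
ways to finish when only these pieces remain (= sum over removing one remaining piece with nothing left below it):
  1 left: {7}→1  {8}→1
  2 left: {5,7}→1  {6,8}→1  {7,8}→2
  3 left: {3,6,8}→1  {4,5,7}→1  {5,7,8}→3  {6,7,8}→3
  4 left: {1,3,6,8}→1  {2,4,5,7}→1  {3,6,7,8}→4  {4,5,7,8}→4  {5,6,7,8}→6
  5 left: {0,1,3,6,8}→1  {1,3,6,7,8}→5  {2,4,5,7,8}→5  {3,5,6,7,8}→10  {4,5,6,7,8}→10
  6 left: {0,1,3,6,7,8}→6  {1,3,5,6,7,8}→15  {2,4,5,6,7,8}→15  {3,4,5,6,7,8}→20
  7 left: {0,1,3,5,6,7,8}→21  {1,3,4,5,6,7,8}→35  {2,3,4,5,6,7,8}→35
  placing 0:p first → 70 extensions
  placing 2:q first → 56 extensions
total linear extensions = 126

126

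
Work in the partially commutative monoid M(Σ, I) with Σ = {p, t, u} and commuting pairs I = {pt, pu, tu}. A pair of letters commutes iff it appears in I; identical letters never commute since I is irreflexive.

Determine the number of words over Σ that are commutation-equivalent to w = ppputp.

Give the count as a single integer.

piece 0:p — minimal
piece 1:p rests on {0:p}
piece 2:p rests on {1:p}
piece 3:u — minimal
piece 4:t — minimal
piece 5:p rests on {2:p}
minimal pieces: {0:p, 3:u, 4:t}
ways to finish when only these pieces remain (= sum over removing one remaining piece with nothing left below it):
  1 left: {3}→1  {4}→1  {5}→1
  2 left: {2,5}→1  {3,4}→2  {3,5}→2  {4,5}→2
  3 left: {1,2,5}→1  {2,3,5}→3  {2,4,5}→3  {3,4,5}→6
  4 left: {0,1,2,5}→1  {1,2,3,5}→4  {1,2,4,5}→4  {2,3,4,5}→12
  placing 0:p first → 20 extensions
  placing 3:u first → 5 extensions
  placing 4:t first → 5 extensions
total linear extensions = 30

30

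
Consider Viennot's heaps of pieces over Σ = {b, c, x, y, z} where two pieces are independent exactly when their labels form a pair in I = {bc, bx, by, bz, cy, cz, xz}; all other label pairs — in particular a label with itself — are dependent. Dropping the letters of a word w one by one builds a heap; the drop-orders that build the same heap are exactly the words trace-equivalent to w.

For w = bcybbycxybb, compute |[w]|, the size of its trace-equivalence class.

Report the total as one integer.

piece 0:b — minimal
piece 1:c — minimal
piece 2:y — minimal
piece 3:b rests on {0:b}
piece 4:b rests on {3:b}
piece 5:y rests on {2:y}
piece 6:c rests on {1:c}
piece 7:x rests on {5:y, 6:c}
piece 8:y rests on {7:x}
piece 9:b rests on {4:b}
piece 10:b rests on {9:b}
minimal pieces: {0:b, 1:c, 2:y}
ways to finish when only these pieces remain (= sum over removing one remaining piece with nothing left below it):
  1 left: {8}→1  {10}→1
  2 left: {7,8}→1  {8,10}→2  {9,10}→1
  3 left: {4,9,10}→1  {5,7,8}→1  {6,7,8}→1  {7,8,10}→3  {8,9,10}→3
  4 left: {1,6,7,8}→1  {2,5,7,8}→1  {3,4,9,10}→1  {4,8,9,10}→4  {5,6,7,8}→2  {5,7,8,10}→4  {6,7,8,10}→4  {7,8,9,10}→6
  5 left: {0,3,4,9,10}→1  {1,5,6,7,8}→3  {1,6,7,8,10}→5  {2,5,6,7,8}→3  {2,5,7,8,10}→5  {3,4,8,9,10}→5  {4,7,8,9,10}→10  {5,6,7,8,10}→10  {5,7,8,9,10}→10  {6,7,8,9,10}→10
  6 left: {0,3,4,8,9,10}→6  {1,2,5,6,7,8}→6  {1,5,6,7,8,10}→18  {1,6,7,8,9,10}→15  {2,5,6,7,8,10}→18  {2,5,7,8,9,10}→15  {3,4,7,8,9,10}→15  {4,5,7,8,9,10}→20  {4,6,7,8,9,10}→20  {5,6,7,8,9,10}→30
  7 left: {0,3,4,7,8,9,10}→21  {1,2,5,6,7,8,10}→42  {1,4,6,7,8,9,10}→35  {1,5,6,7,8,9,10}→63  {2,4,5,7,8,9,10}→35  {2,5,6,7,8,9,10}→63  {3,4,5,7,8,9,10}→35  {3,4,6,7,8,9,10}→35  {4,5,6,7,8,9,10}→70
  8 left: {0,3,4,5,7,8,9,10}→56  {0,3,4,6,7,8,9,10}→56  {1,2,5,6,7,8,9,10}→168  {1,3,4,6,7,8,9,10}→70  {1,4,5,6,7,8,9,10}→168  {2,3,4,5,7,8,9,10}→70  {2,4,5,6,7,8,9,10}→168  {3,4,5,6,7,8,9,10}→140
  9 left: {0,1,3,4,6,7,8,9,10}→126  {0,2,3,4,5,7,8,9,10}→126  {0,3,4,5,6,7,8,9,10}→252  {1,2,4,5,6,7,8,9,10}→504  {1,3,4,5,6,7,8,9,10}→378  {2,3,4,5,6,7,8,9,10}→378
  placing 0:b first → 1260 extensions
  placing 1:c first → 756 extensions
  placing 2:y first → 756 extensions
total linear extensions = 2772

2772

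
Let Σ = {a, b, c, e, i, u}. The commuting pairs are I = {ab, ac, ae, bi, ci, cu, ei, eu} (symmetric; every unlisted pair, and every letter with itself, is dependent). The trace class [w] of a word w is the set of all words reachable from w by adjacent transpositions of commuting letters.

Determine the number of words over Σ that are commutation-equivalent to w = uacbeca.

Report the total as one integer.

piece 0:u — minimal
piece 1:a rests on {0:u}
piece 2:c — minimal
piece 3:b rests on {0:u, 2:c}
piece 4:e rests on {3:b}
piece 5:c rests on {4:e}
piece 6:a rests on {1:a}
minimal pieces: {0:u, 2:c}
ways to finish when only these pieces remain (= sum over removing one remaining piece with nothing left below it):
  1 left: {5}→1  {6}→1
  2 left: {1,6}→1  {4,5}→1  {5,6}→2
  3 left: {1,5,6}→3  {3,4,5}→1  {4,5,6}→3
  4 left: {1,4,5,6}→6  {2,3,4,5}→1  {3,4,5,6}→4
  5 left: {1,3,4,5,6}→10  {2,3,4,5,6}→5
  placing 0:u first → 15 extensions
  placing 2:c first → 10 extensions
total linear extensions = 25

25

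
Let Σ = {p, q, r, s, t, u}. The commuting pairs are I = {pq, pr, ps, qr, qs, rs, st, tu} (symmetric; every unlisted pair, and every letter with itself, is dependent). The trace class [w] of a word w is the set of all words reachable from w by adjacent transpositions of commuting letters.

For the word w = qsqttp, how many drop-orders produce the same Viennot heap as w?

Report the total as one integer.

drop 0:q onto floor
drop 1:s onto floor
drop 2:q onto {0:q}
drop 3:t onto {2:q}
drop 4:t onto {3:t}
drop 5:p onto {4:t}
ground layer = {0:q, 1:s}
drop-orders for the pieces not yet dropped (sum over which currently-grounded one goes next):
  1 to go: {1} 1  {5} 1
  2 to go: {1,5} 2  {4,5} 1
  3 to go: {1,4,5} 3  {3,4,5} 1
  4 to go: {1,3,4,5} 4  {2,3,4,5} 1
  if 0:q drops first: 5 orders
  if 1:s drops first: 1 orders
heap linearizations: 6

6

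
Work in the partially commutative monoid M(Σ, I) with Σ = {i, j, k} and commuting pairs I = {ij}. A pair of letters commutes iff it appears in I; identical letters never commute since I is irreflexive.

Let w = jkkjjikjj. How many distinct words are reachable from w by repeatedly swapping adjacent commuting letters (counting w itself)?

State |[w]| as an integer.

piece 0:j — minimal
piece 1:k rests on {0:j}
piece 2:k rests on {1:k}
piece 3:j rests on {2:k}
piece 4:j rests on {3:j}
piece 5:i rests on {2:k}
piece 6:k rests on {4:j, 5:i}
piece 7:j rests on {6:k}
piece 8:j rests on {7:j}
minimal pieces: {0:j}
ways to finish when only these pieces remain (= sum over removing one remaining piece with nothing left below it):
  1 left: {8}→1
  2 left: {7,8}→1
  3 left: {6,7,8}→1
  4 left: {4,6,7,8}→1  {5,6,7,8}→1
  5 left: {3,4,6,7,8}→1  {4,5,6,7,8}→2
  6 left: {3,4,5,6,7,8}→3
  7 left: {2,3,4,5,6,7,8}→3
  placing 0:j first → 3 extensions

3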